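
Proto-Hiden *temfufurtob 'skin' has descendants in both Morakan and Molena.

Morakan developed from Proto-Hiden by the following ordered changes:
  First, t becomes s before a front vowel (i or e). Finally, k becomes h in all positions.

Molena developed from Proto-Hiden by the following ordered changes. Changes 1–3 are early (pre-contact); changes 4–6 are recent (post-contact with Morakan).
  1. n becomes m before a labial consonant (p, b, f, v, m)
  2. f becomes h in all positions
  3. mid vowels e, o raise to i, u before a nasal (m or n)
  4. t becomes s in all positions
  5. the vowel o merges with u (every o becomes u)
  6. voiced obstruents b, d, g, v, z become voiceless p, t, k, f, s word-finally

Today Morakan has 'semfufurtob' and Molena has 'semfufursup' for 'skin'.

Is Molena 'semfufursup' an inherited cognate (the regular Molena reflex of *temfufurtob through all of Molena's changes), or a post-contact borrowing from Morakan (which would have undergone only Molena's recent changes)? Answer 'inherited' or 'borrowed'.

If inherited, *temfufurtob would pass through all of Molena's changes:
Molena: *temfufurtob > temhuhurtob > timhuhurtob > simhuhursob > simhuhursub > simhuhursup  (by unconditioned shift, pre-nasal raising, unconditioned shift, vowel merger, final devoicing)
If borrowed from Morakan 'semfufurtob' after the early changes, it would undergo only the recent ones:
  rule 4 (unconditioned shift): semfufurtob → semfufursob
  rule 5 (vowel merger): semfufursob → semfufursub
  rule 6 (final devoicing): semfufursub → semfufursup
  ⇒ as a loan: semfufursup
Molena 'semfufursup' matches the loan outcome 'semfufursup', not the inherited 'simhuhursup' — it skipped the early Molena changes, so it was borrowed from Morakan.

borrowed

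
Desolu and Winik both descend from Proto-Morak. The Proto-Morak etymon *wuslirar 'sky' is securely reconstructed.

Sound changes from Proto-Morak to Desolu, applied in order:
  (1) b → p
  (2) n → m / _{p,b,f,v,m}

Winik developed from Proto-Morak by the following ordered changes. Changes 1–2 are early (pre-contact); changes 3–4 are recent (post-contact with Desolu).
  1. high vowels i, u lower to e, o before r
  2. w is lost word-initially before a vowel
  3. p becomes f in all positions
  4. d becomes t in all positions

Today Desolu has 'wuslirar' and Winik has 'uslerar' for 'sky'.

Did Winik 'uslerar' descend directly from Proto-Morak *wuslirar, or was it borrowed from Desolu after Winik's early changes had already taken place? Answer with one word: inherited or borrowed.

inherited

If inherited, *wuslirar would pass through all of Winik's changes:
Winik: *wuslirar
  wuslirar → wuslerar   [pre-rhotic lowering]
  wuslerar → uslerar   [glide loss]
  uslerar (rule 3 does not apply)
  uslerar (rule 4 does not apply)
  giving Winik uslerar.
If borrowed from Desolu 'wuslirar' after the early changes, it would undergo only the recent ones:
  rule 3 (unconditioned shift): no change (wuslirar)
  rule 4 (unconditioned shift): no change (wuslirar)
  ⇒ as a loan: wuslirar
Winik 'uslerar' matches the inherited outcome exactly, so it is an inherited cognate, not a loan.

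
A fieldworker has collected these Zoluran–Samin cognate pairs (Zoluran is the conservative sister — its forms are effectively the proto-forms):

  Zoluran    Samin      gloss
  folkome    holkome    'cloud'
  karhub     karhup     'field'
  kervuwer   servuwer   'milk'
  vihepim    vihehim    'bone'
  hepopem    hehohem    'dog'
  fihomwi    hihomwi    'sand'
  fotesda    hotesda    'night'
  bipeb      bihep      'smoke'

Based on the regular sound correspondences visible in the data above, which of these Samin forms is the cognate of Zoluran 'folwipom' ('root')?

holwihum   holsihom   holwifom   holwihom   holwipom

holwihom

folkome ~ holkome, fotesda ~ hotesda — Zoluran f corresponds to Samin h word-initially before a back vowel.
hepopem ~ hehohem — Zoluran p corresponds to Samin h between vowels (before a back vowel).
Applying these to Zoluran 'folwipom':
  folwipom → holwipom   (f→h word-initially before a back vowel)
  holwipom → holwihom   (p→h between vowels (before a back vowel))
So the Samin cognate is 'holwihom'.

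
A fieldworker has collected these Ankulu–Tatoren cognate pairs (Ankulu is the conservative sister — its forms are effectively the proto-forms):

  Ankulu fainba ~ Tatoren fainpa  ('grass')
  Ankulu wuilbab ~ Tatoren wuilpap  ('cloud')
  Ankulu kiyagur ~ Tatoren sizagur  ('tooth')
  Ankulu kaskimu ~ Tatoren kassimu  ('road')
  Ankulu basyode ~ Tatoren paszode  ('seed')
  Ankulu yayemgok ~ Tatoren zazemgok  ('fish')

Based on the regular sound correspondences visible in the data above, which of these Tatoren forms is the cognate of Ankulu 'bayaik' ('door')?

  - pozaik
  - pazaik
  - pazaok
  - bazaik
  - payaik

pazaik

basyode ~ paszode — Ankulu b corresponds to Tatoren p word-initially before a back vowel.
kiyagur ~ sizagur — Ankulu y corresponds to Tatoren z between vowels (before a back vowel).
Applying these to Ankulu 'bayaik':
  bayaik → payaik   (b→p word-initially before a back vowel)
  payaik → pazaik   (y→z between vowels (before a back vowel))
So the Tatoren cognate is 'pazaik'.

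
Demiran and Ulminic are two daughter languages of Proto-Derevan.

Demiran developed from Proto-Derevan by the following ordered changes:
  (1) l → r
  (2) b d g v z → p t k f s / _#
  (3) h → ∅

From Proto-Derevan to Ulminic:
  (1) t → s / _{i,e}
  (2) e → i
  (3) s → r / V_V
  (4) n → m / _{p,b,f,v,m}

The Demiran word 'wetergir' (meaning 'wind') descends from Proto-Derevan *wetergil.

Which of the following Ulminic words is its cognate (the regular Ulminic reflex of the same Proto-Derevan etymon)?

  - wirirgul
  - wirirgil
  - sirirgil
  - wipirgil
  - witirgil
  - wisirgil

wirirgil

Ulminic: *wetergil
  wetergil → wesergil   [palatalisation]
  wesergil → wisirgil   [vowel merger]
  wisirgil → wirirgil   [rhotacism]
  wirirgil (rule 4 does not apply)
  giving Ulminic wirirgil.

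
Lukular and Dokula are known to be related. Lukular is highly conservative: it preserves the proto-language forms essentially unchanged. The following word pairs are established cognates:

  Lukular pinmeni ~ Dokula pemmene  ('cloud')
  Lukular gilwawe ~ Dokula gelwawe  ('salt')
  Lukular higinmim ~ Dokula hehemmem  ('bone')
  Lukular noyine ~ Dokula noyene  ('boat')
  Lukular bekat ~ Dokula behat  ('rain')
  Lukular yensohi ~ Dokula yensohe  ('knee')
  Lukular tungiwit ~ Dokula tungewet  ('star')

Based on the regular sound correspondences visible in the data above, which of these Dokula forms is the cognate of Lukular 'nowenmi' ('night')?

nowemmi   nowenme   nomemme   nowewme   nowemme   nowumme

nowemme

pinmeni ~ pemmene, higinmim ~ hehemmem — Lukular n corresponds to Dokula m after a vowel, before a nasal.
pinmeni ~ pemmene, yensohi ~ yensohe — Lukular i corresponds to Dokula e word-finally.
Applying these to Lukular 'nowenmi':
  nowenmi → nowemmi   (n→m after a vowel, before a nasal)
  nowemmi → nowemme   (i→e word-finally)
So the Dokula cognate is 'nowemme'.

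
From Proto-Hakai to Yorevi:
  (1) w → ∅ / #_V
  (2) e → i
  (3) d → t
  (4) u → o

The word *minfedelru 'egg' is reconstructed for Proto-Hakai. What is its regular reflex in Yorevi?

Yorevi: *minfedelru
  minfedelru (rule 1 does not apply)
  minfedelru → minfidilru   [vowel merger]
  minfidilru → minfitilru   [unconditioned shift]
  minfitilru → minfitilro   [vowel merger]
  giving Yorevi minfitilro.

minfitilro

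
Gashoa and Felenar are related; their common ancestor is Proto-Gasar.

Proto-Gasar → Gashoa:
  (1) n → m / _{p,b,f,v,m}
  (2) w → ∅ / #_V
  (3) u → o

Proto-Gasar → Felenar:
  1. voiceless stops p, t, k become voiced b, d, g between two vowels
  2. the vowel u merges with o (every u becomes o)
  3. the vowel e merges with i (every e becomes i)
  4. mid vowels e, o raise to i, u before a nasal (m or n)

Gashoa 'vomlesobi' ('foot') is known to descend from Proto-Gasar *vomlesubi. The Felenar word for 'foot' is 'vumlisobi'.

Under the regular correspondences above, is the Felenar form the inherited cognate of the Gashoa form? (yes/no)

yes

Derive the expected Felenar reflex of *vomlesubi:
Felenar: start from *vomlesubi.
  rule 1: no change — vomlesubi
  rule 2 (vowel merger): vomlesubi → vomlesobi
  rule 3 (vowel merger): vomlesobi → vomlisobi
  rule 4 (pre-nasal raising): vomlisobi → vumlisobi
  ⇒ Felenar vumlisobi
Felenar 'vumlisobi' matches the regular reflex exactly, so the pair is cognate.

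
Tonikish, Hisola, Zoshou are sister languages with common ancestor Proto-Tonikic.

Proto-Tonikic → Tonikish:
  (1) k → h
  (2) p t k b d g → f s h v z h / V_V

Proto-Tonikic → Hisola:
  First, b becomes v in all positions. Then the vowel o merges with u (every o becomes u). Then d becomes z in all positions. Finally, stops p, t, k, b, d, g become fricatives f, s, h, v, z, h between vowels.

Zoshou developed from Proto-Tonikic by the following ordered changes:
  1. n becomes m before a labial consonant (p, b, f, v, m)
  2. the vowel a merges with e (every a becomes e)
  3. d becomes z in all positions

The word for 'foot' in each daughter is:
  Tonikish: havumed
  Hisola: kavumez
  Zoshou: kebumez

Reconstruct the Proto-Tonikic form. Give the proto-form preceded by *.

Position 3: Tonikish has v, Hisola has v, Zoshou has b. Zoshou preserves b here (none of its changes turn any other segment into b), so the proto-segment is *b.
Position 1: Tonikish has h, Hisola has k, Zoshou has k. Hisola preserves k here (none of its changes turn any other segment into k), so the proto-segment is *k.
Verify the candidate proto-form against each daughter:
Tonikish: start from *kabumed.
  rule 1 (unconditioned shift): kabumed → habumed
  rule 2 (intervocalic lenition): habumed → havumed
  ⇒ Tonikish havumed
Hisola: *kabumed > kavumed > kavumez  (by unconditioned shift, unconditioned shift)
Zoshou: *kabumed > kebumed > kebumez  (by vowel merger, unconditioned shift)
Only *kabumed yields all of Tonikish havumed, Hisola kavumez, Zoshou kebumez.

*kabumed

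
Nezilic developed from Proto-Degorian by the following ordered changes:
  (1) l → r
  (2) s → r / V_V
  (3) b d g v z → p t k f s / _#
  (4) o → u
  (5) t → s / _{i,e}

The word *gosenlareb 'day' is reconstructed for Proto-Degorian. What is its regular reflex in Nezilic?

gurenrarep

Nezilic: start from *gosenlareb.
  rule 1 (unconditioned shift): gosenlareb → gosenrareb
  rule 2 (rhotacism): gosenrareb → gorenrareb
  rule 3 (final devoicing): gorenrareb → gorenrarep
  rule 4 (vowel merger): gorenrarep → gurenrarep
  rule 5: no change — gurenrarep
  ⇒ Nezilic gurenrarep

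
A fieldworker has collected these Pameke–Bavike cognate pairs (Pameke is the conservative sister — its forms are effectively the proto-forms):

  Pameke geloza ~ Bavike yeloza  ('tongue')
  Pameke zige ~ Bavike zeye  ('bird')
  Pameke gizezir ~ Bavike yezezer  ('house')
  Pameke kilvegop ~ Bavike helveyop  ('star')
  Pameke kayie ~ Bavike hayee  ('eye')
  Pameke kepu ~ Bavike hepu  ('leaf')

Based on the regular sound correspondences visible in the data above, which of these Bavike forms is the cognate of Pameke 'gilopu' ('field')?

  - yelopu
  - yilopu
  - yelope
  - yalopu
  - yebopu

yelopu

gizezir ~ yezezer — Pameke g corresponds to Bavike y word-initially before a front vowel.
zige ~ zeye, gizezir ~ yezezer — Pameke i corresponds to Bavike e after a consonant, before a consonant other than r, m, n, p, b, f, v.
Applying these to Pameke 'gilopu':
  gilopu → yilopu   (g→y word-initially before a front vowel)
  yilopu → yelopu   (i→e after a consonant, before a consonant other than r, m, n, p, b, f, v)
So the Bavike cognate is 'yelopu'.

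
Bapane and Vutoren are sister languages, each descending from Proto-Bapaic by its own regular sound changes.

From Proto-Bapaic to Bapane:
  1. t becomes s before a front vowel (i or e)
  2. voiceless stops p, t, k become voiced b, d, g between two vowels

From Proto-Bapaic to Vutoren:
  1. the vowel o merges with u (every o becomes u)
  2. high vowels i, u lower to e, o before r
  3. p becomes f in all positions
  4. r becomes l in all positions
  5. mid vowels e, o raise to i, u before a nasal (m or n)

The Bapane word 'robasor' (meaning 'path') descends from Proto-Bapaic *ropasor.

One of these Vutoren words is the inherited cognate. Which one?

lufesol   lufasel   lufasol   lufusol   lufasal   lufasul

lufasol

Vutoren: *ropasor > rupasur > rupasor > rufasor > lufasol  (by vowel merger, pre-rhotic lowering, unconditioned shift, unconditioned shift)
Among the options, 'lufasol' alone shows every Vutoren change applied in order.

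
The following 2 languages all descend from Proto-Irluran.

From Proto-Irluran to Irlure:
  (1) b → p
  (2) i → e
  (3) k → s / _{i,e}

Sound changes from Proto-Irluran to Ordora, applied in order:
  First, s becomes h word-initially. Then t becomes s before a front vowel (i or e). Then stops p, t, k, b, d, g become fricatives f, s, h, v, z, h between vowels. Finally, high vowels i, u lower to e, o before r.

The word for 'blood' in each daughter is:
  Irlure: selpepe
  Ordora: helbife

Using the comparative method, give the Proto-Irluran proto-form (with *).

Position 4: Irlure has p, Ordora has b. Ordora preserves b here (none of its changes turn any other segment into b), so the proto-segment is *b.
Position 5: Irlure has e, Ordora has i. Ordora preserves i here (none of its changes turn any other segment into i), so the proto-segment is *i.
This points to *selbipe. Verify forward in each daughter:
Irlure: start from *selbipe.
  rule 1 (unconditioned shift): selbipe → selpipe
  rule 2 (vowel merger): selpipe → selpepe
  rule 3: no change — selpepe
  ⇒ Irlure selpepe
Ordora: start from *selbipe.
  rule 1 (debuccalisation): selbipe → helbipe
  rule 2: no change — helbipe
  rule 3 (intervocalic lenition): helbipe → helbife
  rule 4: no change — helbife
  ⇒ Ordora helbife
*selbipe is the unique common source.

*selbipe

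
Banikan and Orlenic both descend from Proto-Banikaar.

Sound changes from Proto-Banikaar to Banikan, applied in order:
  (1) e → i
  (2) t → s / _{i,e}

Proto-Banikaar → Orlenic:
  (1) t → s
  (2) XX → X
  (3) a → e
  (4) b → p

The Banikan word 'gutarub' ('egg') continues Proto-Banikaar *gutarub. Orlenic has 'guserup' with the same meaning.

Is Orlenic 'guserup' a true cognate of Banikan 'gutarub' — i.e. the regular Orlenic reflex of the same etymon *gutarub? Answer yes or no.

Derive the expected Orlenic reflex of *gutarub:
Orlenic: *gutarub
  gutarub → gusarub   [unconditioned shift]
  gusarub (rule 2 does not apply)
  gusarub → guserub   [vowel merger]
  guserub → guserup   [unconditioned shift]
  giving Orlenic guserup.
Orlenic 'guserup' matches the regular reflex exactly, so the pair is cognate.

yes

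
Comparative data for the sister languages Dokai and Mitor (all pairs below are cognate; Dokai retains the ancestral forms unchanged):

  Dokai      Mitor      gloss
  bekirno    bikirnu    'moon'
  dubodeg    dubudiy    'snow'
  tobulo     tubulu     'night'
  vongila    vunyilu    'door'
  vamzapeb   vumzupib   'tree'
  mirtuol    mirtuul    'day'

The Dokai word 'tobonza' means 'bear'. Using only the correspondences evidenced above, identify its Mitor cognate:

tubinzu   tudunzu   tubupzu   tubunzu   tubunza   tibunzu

tubunzu

tobulo ~ tubulu — Dokai o corresponds to Mitor u after a consonant, before a labial obstruent.
vongila ~ vunyilu — Dokai o corresponds to Mitor u after a consonant, before a nasal.
vongila ~ vunyilu — Dokai a corresponds to Mitor u word-finally.
Applying these to Dokai 'tobonza':
  tobonza → tubonza   (o→u after a consonant, before a labial obstruent)
  tubonza → tubunza   (o→u after a consonant, before a nasal)
  tubunza → tubunzu   (a→u word-finally)
So the Mitor cognate is 'tubunzu'.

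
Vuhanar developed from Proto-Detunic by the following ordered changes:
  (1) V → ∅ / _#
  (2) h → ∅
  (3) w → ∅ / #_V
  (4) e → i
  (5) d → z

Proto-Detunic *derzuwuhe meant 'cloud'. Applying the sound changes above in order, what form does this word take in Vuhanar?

zirzuwu

Vuhanar: *derzuwuhe
  derzuwuhe → derzuwuh   [apocope]
  derzuwuh → derzuwu   [h-loss]
  derzuwu (rule 3 does not apply)
  derzuwu → dirzuwu   [vowel merger]
  dirzuwu → zirzuwu   [unconditioned shift]
  giving Vuhanar zirzuwu.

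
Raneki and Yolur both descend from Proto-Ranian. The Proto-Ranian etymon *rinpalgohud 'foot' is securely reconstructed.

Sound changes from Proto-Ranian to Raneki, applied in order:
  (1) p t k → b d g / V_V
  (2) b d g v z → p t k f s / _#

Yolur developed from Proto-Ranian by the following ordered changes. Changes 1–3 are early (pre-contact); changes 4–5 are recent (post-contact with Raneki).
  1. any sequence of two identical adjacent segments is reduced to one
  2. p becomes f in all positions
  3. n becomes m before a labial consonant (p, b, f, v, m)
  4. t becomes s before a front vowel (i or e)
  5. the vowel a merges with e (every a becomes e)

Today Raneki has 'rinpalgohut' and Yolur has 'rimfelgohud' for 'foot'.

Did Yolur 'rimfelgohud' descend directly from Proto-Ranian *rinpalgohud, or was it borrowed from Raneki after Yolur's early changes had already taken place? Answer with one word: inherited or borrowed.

If inherited, *rinpalgohud would pass through all of Yolur's changes:
Yolur: start from *rinpalgohud.
  rule 1: no change — rinpalgohud
  rule 2 (unconditioned shift): rinpalgohud → rinfalgohud
  rule 3 (nasal place assimilation): rinfalgohud → rimfalgohud
  rule 4: no change — rimfalgohud
  rule 5 (vowel merger): rimfalgohud → rimfelgohud
  ⇒ Yolur rimfelgohud
If borrowed from Raneki 'rinpalgohut' after the early changes, it would undergo only the recent ones:
  rule 4 (palatalisation): no change (rinpalgohut)
  rule 5 (vowel merger): rinpalgohut → rinpelgohut
  ⇒ as a loan: rinpelgohut
Yolur 'rimfelgohud' matches the inherited outcome exactly, so it is an inherited cognate, not a loan.

inherited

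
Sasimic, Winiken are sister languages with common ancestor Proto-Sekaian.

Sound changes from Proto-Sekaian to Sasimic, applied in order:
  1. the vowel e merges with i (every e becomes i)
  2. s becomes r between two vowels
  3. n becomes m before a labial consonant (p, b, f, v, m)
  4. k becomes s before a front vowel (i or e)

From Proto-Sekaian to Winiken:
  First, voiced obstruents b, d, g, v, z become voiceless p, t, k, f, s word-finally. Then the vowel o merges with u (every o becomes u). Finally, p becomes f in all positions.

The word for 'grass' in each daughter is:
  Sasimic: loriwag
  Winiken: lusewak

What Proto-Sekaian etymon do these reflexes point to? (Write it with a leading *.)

Position 2: Sasimic has o, Winiken has u. Sasimic preserves o here (none of its changes turn any other segment into o), so the proto-segment is *o.
Position 7: Sasimic has g, Winiken has k. Sasimic preserves g here (none of its changes turn any other segment into g), so the proto-segment is *g.
Position 4: Sasimic has i, Winiken has e. Winiken preserves e here (none of its changes turn any other segment into e), so the proto-segment is *e.
This points to *losewag. Verify forward in each daughter:
Sasimic: *losewag > losiwag > loriwag  (by vowel merger, rhotacism)
Winiken: start from *losewag.
  rule 1 (final devoicing): losewag → losewak
  rule 2 (vowel merger): losewak → lusewak
  rule 3: no change — lusewak
  ⇒ Winiken lusewak
No other proto-form is consistent with every reflex, so the reconstruction is *losewag.

*losewag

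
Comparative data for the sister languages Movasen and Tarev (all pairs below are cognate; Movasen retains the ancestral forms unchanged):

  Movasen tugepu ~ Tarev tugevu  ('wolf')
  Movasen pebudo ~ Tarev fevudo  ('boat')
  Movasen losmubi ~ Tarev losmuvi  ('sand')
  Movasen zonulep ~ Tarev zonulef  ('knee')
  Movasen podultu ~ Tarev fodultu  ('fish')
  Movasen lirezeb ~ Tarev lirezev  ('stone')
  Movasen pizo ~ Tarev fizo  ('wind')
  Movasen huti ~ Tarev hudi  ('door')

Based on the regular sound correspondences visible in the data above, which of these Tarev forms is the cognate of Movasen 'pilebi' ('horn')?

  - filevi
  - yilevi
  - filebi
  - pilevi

pizo ~ fizo — Movasen p corresponds to Tarev f word-initially before a front vowel.
losmubi ~ losmuvi — Movasen b corresponds to Tarev v between vowels (before a front vowel).
Applying these to Movasen 'pilebi':
  pilebi → filebi   (p→f word-initially before a front vowel)
  filebi → filevi   (b→v between vowels (before a front vowel))
So the Tarev cognate is 'filevi'.

filevi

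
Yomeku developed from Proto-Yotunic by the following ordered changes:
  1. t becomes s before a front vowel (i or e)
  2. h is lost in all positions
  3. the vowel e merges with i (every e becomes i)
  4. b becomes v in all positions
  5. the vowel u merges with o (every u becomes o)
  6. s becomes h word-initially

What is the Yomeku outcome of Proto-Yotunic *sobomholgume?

Yomeku: *sobomholgume
  sobomholgume (rule 1 does not apply)
  sobomholgume → sobomolgume   [h-loss]
  sobomolgume → sobomolgumi   [vowel merger]
  sobomolgumi → sovomolgumi   [unconditioned shift]
  sovomolgumi → sovomolgomi   [vowel merger]
  sovomolgomi → hovomolgomi   [debuccalisation]
  giving Yomeku hovomolgomi.

hovomolgomi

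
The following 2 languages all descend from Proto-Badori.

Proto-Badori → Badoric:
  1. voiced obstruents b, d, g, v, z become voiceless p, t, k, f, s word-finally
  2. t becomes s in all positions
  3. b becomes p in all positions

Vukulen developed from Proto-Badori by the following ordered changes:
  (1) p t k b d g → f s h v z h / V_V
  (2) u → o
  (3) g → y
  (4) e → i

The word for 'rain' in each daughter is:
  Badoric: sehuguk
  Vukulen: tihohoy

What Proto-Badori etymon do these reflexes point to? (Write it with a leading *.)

*tehugug

Position 6: Badoric has u, Vukulen has o. Badoric preserves u here (none of its changes turn any other segment into u), so the proto-segment is *u.
Position 4: Badoric has u, Vukulen has o. Badoric preserves u here (none of its changes turn any other segment into u), so the proto-segment is *u.
Continuing position by position gives *tehugug; check it forward:
Badoric: *tehugug > tehuguk > sehuguk  (by final devoicing, unconditioned shift)
Vukulen: start from *tehugug.
  rule 1 (intervocalic lenition): tehugug → tehuhug
  rule 2 (vowel merger): tehuhug → tehohog
  rule 3 (unconditioned shift): tehohog → tehohoy
  rule 4 (vowel merger): tehohoy → tihohoy
  ⇒ Vukulen tihohoy
*tehugug is the unique common source.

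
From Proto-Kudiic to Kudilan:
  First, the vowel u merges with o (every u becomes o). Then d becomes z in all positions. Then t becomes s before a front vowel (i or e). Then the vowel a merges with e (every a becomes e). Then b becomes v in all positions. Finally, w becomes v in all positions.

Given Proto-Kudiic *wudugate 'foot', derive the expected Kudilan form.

vozogese

Kudilan: *wudugate > wodogate > wozogate > wozogase > wozogese > vozogese  (by vowel merger, unconditioned shift, palatalisation, vowel merger, unconditioned shift)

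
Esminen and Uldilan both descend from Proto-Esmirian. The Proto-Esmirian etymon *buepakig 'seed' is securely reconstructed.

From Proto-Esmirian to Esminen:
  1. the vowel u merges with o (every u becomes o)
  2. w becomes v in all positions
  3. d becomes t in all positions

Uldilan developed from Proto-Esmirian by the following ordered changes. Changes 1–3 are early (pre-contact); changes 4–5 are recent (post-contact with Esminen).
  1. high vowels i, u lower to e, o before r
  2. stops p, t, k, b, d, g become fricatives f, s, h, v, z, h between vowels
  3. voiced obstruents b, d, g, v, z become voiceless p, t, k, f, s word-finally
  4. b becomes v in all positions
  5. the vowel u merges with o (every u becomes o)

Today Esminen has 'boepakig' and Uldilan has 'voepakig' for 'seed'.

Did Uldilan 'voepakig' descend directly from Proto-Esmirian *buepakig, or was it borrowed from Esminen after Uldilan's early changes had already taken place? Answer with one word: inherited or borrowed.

If inherited, *buepakig would pass through all of Uldilan's changes:
Uldilan: start from *buepakig.
  rule 1: no change — buepakig
  rule 2 (intervocalic lenition): buepakig → buefahig
  rule 3 (final devoicing): buefahig → buefahik
  rule 4 (unconditioned shift): buefahik → vuefahik
  rule 5 (vowel merger): vuefahik → voefahik
  ⇒ Uldilan voefahik
If borrowed from Esminen 'boepakig' after the early changes, it would undergo only the recent ones:
  rule 4 (unconditioned shift): boepakig → voepakig
  rule 5 (vowel merger): no change (voepakig)
  ⇒ as a loan: voepakig
Uldilan 'voepakig' matches the loan outcome 'voepakig', not the inherited 'voefahik' — it skipped the early Uldilan changes, so it was borrowed from Esminen.

borrowed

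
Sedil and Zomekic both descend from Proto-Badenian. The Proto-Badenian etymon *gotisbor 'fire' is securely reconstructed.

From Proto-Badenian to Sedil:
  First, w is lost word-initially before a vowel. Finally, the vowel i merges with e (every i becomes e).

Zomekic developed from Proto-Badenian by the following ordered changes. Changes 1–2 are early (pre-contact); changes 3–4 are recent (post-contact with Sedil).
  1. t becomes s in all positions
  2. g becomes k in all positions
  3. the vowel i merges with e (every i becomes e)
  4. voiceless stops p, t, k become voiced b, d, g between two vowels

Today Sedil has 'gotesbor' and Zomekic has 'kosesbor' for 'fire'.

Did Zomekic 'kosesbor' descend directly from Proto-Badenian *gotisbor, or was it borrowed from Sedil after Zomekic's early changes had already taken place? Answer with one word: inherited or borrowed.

inherited

If inherited, *gotisbor would pass through all of Zomekic's changes:
Zomekic: *gotisbor
  gotisbor → gosisbor   [unconditioned shift]
  gosisbor → kosisbor   [unconditioned shift]
  kosisbor → kosesbor   [vowel merger]
  kosesbor (rule 4 does not apply)
  giving Zomekic kosesbor.
If borrowed from Sedil 'gotesbor' after the early changes, it would undergo only the recent ones:
  rule 3 (vowel merger): no change (gotesbor)
  rule 4 (intervocalic voicing): gotesbor → godesbor
  ⇒ as a loan: godesbor
Zomekic 'kosesbor' matches the inherited outcome exactly, so it is an inherited cognate, not a loan.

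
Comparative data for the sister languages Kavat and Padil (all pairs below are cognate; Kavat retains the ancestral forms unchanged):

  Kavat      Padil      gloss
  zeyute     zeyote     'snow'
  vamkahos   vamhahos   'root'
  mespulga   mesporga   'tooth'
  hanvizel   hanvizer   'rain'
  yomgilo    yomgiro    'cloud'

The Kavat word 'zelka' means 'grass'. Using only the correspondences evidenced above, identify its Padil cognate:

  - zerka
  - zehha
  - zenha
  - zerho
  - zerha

mespulga ~ mesporga — Kavat l corresponds to Padil r after a vowel, before a consonant other than r, m, n, p, b, f, v.
vamkahos ~ vamhahos — Kavat k corresponds to Padil h after a consonant, before a back vowel.
Applying these to Kavat 'zelka':
  zelka → zerka   (l→r after a vowel, before a consonant other than r, m, n, p, b, f, v)
  zerka → zerha   (k→h after a consonant, before a back vowel)
So the Padil cognate is 'zerha'.

zerha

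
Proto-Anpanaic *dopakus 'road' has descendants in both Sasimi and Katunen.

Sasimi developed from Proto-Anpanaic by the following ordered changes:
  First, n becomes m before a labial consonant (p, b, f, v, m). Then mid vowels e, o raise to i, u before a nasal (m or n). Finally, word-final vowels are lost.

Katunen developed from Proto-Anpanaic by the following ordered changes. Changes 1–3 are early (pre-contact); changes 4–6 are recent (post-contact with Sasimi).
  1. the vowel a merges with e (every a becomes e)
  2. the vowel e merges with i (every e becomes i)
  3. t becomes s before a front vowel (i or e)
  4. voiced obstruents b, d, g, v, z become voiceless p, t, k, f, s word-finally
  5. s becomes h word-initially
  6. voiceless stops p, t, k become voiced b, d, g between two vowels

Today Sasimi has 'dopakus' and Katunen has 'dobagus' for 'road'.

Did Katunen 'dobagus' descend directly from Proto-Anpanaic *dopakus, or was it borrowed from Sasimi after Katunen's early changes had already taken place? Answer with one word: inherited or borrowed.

If inherited, *dopakus would pass through all of Katunen's changes:
Katunen: *dopakus > dopekus > dopikus > dobigus  (by vowel merger, vowel merger, intervocalic voicing)
If borrowed from Sasimi 'dopakus' after the early changes, it would undergo only the recent ones:
  rule 4 (final devoicing): no change (dopakus)
  rule 5 (debuccalisation): no change (dopakus)
  rule 6 (intervocalic voicing): dopakus → dobagus
  ⇒ as a loan: dobagus
Katunen 'dobagus' matches the loan outcome 'dobagus', not the inherited 'dobigus' — it skipped the early Katunen changes, so it was borrowed from Sasimi.

borrowed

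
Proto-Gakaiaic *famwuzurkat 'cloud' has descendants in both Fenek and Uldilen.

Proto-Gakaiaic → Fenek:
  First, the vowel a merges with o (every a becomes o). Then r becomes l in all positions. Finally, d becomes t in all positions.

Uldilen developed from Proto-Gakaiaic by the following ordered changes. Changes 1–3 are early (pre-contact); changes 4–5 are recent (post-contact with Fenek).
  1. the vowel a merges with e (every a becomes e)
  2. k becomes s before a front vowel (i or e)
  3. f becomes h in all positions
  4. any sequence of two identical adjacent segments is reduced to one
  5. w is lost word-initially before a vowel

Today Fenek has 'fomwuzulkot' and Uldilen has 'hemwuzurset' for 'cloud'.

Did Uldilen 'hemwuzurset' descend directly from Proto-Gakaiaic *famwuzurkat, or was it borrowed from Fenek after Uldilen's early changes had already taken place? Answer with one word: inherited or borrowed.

If inherited, *famwuzurkat would pass through all of Uldilen's changes:
Uldilen: *famwuzurkat
  famwuzurkat → femwuzurket   [vowel merger]
  femwuzurket → femwuzurset   [palatalisation]
  femwuzurset → hemwuzurset   [unconditioned shift]
  hemwuzurset (rule 4 does not apply)
  hemwuzurset (rule 5 does not apply)
  giving Uldilen hemwuzurset.
If borrowed from Fenek 'fomwuzulkot' after the early changes, it would undergo only the recent ones:
  rule 4 (degemination): no change (fomwuzulkot)
  rule 5 (glide loss): no change (fomwuzulkot)
  ⇒ as a loan: fomwuzulkot
Uldilen 'hemwuzurset' matches the inherited outcome exactly, so it is an inherited cognate, not a loan.

inherited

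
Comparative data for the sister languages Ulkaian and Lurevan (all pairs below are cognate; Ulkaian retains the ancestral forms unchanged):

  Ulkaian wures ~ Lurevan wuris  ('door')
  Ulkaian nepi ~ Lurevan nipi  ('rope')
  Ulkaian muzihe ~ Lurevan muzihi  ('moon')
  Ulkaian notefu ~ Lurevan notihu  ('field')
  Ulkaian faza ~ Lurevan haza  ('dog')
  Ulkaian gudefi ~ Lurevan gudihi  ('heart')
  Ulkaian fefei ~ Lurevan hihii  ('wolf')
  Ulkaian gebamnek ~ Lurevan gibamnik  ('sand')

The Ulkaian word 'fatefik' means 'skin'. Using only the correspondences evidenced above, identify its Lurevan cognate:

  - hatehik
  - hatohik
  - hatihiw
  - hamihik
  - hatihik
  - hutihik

faza ~ haza — Ulkaian f corresponds to Lurevan h word-initially before a back vowel.
notefu ~ notihu, gudefi ~ gudihi — Ulkaian e corresponds to Lurevan i after a consonant, before a labial obstruent.
gudefi ~ gudihi — Ulkaian f corresponds to Lurevan h between vowels (before a front vowel).
Applying these to Ulkaian 'fatefik':
  fatefik → hatefik   (f→h word-initially before a back vowel)
  hatefik → hatifik   (e→i after a consonant, before a labial obstruent)
  hatifik → hatihik   (f→h between vowels (before a front vowel))
So the Lurevan cognate is 'hatihik'.

hatihik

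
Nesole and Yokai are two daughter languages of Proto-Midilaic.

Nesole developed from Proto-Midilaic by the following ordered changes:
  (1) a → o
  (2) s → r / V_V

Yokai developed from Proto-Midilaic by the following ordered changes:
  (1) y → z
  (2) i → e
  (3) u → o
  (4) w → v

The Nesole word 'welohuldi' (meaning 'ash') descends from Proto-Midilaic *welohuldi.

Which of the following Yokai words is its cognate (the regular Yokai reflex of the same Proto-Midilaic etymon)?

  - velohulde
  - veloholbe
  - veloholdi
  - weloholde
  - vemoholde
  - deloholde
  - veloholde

veloholde

Yokai: start from *welohuldi.
  rule 1: no change — welohuldi
  rule 2 (vowel merger): welohuldi → welohulde
  rule 3 (vowel merger): welohulde → weloholde
  rule 4 (unconditioned shift): weloholde → veloholde
  ⇒ Yokai veloholde
Only 'veloholde' matches the regular Yokai development of *welohuldi.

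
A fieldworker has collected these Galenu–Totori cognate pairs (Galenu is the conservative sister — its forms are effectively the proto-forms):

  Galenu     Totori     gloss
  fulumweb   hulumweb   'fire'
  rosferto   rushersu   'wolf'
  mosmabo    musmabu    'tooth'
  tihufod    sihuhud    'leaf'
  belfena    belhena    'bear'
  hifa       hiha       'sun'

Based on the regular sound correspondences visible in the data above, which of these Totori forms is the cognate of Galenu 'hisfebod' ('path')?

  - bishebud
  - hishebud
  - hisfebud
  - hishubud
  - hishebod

hishebud

rosferto ~ rushersu, belfena ~ belhena — Galenu f corresponds to Totori h after a consonant, before a front vowel.
rosferto ~ rushersu, mosmabo ~ musmabu — Galenu o corresponds to Totori u after a consonant, before a consonant other than r, m, n, p, b, f, v.
Applying these to Galenu 'hisfebod':
  hisfebod → hishebod   (f→h after a consonant, before a front vowel)
  hishebod → hishebud   (o→u after a consonant, before a consonant other than r, m, n, p, b, f, v)
So the Totori cognate is 'hishebud'.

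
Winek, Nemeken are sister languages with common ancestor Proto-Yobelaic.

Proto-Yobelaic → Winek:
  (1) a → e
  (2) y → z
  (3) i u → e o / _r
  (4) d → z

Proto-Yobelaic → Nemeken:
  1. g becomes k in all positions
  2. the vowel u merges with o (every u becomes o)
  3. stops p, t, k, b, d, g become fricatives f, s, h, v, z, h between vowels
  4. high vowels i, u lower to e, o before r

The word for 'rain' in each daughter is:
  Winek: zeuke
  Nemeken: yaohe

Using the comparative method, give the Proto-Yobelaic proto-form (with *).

*yauke

Position 1: Winek has z, Nemeken has y. Nemeken preserves y here (none of its changes turn any other segment into y), so the proto-segment is *y.
Position 3: Winek has u, Nemeken has o. Winek preserves u here (none of its changes turn any other segment into u), so the proto-segment is *u.
This points to *yauke. Verify forward in each daughter:
Winek: *yauke > yeuke > zeuke  (by vowel merger, unconditioned shift)
Nemeken: *yauke
  yauke (rule 1 does not apply)
  yauke → yaoke   [vowel merger]
  yaoke → yaohe   [intervocalic lenition]
  yaohe (rule 4 does not apply)
  giving Nemeken yaohe.
*yauke is the unique common source.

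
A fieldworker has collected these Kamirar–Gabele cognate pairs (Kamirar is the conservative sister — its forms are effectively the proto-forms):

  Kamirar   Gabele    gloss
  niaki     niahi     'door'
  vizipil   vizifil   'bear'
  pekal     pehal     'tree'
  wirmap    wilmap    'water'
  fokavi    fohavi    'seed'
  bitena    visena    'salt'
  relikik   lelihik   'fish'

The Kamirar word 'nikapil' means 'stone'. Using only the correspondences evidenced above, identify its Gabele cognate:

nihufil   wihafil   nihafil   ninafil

pekal ~ pehal, fokavi ~ fohavi — Kamirar k corresponds to Gabele h between vowels (before a back vowel).
vizipil ~ vizifil — Kamirar p corresponds to Gabele f between vowels (before a front vowel).
Applying these to Kamirar 'nikapil':
  nikapil → nihapil   (k→h between vowels (before a back vowel))
  nihapil → nihafil   (p→f between vowels (before a front vowel))
So the Gabele cognate is 'nihafil'.

nihafil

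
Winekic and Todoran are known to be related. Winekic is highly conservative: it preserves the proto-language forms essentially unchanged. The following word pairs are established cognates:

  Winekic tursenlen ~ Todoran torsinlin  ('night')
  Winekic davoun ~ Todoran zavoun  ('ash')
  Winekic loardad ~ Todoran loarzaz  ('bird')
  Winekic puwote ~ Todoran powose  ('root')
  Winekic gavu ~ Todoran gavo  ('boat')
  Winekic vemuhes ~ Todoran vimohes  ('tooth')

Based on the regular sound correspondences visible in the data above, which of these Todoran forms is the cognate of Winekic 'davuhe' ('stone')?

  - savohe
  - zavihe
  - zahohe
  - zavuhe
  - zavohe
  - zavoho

davoun ~ zavoun — Winekic d corresponds to Todoran z word-initially before a back vowel.
puwote ~ powose, vemuhes ~ vimohes — Winekic u corresponds to Todoran o after a consonant, before a consonant other than r, m, n, p, b, f, v.
Applying these to Winekic 'davuhe':
  davuhe → zavuhe   (d→z word-initially before a back vowel)
  zavuhe → zavohe   (u→o after a consonant, before a consonant other than r, m, n, p, b, f, v)
So the Todoran cognate is 'zavohe'.

zavohe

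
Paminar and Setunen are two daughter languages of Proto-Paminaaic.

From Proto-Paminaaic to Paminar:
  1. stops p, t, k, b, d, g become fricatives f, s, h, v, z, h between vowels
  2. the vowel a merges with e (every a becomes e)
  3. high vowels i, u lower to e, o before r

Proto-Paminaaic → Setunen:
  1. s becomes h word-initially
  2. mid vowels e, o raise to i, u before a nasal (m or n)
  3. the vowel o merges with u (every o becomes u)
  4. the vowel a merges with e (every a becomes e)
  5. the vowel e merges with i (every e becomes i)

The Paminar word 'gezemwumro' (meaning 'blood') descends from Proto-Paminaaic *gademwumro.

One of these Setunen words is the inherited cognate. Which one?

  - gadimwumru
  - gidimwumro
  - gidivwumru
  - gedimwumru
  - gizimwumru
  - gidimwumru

gidimwumru

Setunen: *gademwumro > gadimwumro > gadimwumru > gedimwumru > gidimwumru  (by pre-nasal raising, vowel merger, vowel merger, vowel merger)
Among the options, 'gidimwumru' alone shows every Setunen change applied in order.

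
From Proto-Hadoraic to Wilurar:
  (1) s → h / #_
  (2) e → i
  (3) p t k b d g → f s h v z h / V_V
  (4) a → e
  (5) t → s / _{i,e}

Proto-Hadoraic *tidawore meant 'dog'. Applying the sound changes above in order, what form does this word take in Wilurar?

Wilurar: start from *tidawore.
  rule 1: no change — tidawore
  rule 2 (vowel merger): tidawore → tidawori
  rule 3 (intervocalic lenition): tidawori → tizawori
  rule 4 (vowel merger): tizawori → tizewori
  rule 5 (palatalisation): tizewori → sizewori
  ⇒ Wilurar sizewori

sizewori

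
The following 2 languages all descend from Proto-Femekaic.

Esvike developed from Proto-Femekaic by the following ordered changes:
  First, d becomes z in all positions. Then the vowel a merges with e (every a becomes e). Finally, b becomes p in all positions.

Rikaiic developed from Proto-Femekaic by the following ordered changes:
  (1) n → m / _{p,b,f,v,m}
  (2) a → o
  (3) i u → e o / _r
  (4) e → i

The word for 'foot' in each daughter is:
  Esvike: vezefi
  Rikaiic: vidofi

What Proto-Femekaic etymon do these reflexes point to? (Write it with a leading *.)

*vedafi

Position 4: Esvike has e, Rikaiic has o. Taking the neighbouring segments as reconstructed: Esvike e could go back to *a or *e; Rikaiic o could go back to *a or *o — the one source consistent with every daughter is *a.
Position 3: Esvike has z, Rikaiic has d. Rikaiic preserves d here (none of its changes turn any other segment into d), so the proto-segment is *d.
This points to *vedafi. Verify forward in each daughter:
Esvike: start from *vedafi.
  rule 1 (unconditioned shift): vedafi → vezafi
  rule 2 (vowel merger): vezafi → vezefi
  rule 3: no change — vezefi
  ⇒ Esvike vezefi
Rikaiic: *vedafi
  vedafi (rule 1 does not apply)
  vedafi → vedofi   [vowel merger]
  vedofi (rule 3 does not apply)
  vedofi → vidofi   [vowel merger]
  giving Rikaiic vidofi.
No other proto-form is consistent with every reflex, so the reconstruction is *vedafi.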